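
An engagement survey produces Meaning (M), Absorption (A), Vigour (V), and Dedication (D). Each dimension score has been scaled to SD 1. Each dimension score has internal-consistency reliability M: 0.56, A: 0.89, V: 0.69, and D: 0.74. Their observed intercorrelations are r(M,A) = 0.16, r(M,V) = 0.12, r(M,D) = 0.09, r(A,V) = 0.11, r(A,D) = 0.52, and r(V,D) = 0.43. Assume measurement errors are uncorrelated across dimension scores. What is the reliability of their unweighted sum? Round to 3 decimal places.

0.837

Var(M+A+V+D) = 4 + 2·[0.16 + 0.12 + 0.09 + 0.11 + 0.52 + 0.43] = 4 + 2.86 = 6.86.
Under uncorrelated errors the observed covariances equal the true-score covariances, so only the own-variance terms attenuate.
True-score variance = [0.56 + 0.89 + 0.69 + 0.74] + 2.86 = 2.88 + 2.86 = 5.74.
Reliability = 5.74 / 6.86 = 0.837.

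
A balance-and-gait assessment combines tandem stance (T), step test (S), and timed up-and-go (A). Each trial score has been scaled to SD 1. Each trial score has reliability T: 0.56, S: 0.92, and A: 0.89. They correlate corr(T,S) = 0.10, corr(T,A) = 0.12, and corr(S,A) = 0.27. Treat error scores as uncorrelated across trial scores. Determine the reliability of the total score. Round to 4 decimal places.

0.8417

Var(T+S+A) = 3 + 2·[0.10 + 0.12 + 0.27] = 3 + 0.98 = 3.98.
With uncorrelated errors the cross-covariances are all true-score covariance, so they carry over unchanged; only the diagonal terms shrink to ρᵢσᵢ².
True-score variance = [0.56 + 0.92 + 0.89] + 0.98 = 2.37 + 0.98 = 3.35.
Reliability = 3.35 / 3.98 = 0.8417.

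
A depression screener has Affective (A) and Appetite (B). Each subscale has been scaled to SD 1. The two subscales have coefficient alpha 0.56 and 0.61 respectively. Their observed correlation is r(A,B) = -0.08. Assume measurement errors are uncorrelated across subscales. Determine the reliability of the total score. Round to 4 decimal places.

Var(A+B) = 2 + 2·[(-0.08)] = 2 − 0.16 = 1.84.
With uncorrelated errors the cross-covariances are all true-score covariance, so they carry over unchanged; only the diagonal terms shrink to ρᵢσᵢ².
True-score variance = [0.56 + 0.61] − 0.16 = 1.17 − 0.16 = 1.01.
Reliability = 1.01 / 1.84 = 0.5489.

0.5489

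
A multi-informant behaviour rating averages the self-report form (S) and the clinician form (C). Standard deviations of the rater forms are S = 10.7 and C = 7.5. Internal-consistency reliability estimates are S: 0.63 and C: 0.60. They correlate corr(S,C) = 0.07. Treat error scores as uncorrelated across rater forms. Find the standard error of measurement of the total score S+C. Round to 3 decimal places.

Var(total) = 170.74 + 11.235 = 181.975.
True-score variance = 105.879 + 11.235 = 117.114, so reliability = 0.6436.
Error variance = 181.975 − 117.114 = 64.8613; SEM = √64.8613 = 8.054.

8.054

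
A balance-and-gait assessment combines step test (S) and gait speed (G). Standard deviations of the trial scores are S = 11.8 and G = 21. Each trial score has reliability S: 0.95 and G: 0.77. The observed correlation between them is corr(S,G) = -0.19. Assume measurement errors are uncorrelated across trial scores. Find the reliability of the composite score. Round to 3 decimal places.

0.777

Var(S+G) = 11.8² + 21² + 2·[11.8·21·(-0.19)] = 580.24 − 94.164 = 486.076.
Because errors are independent across components, Cov(Tᵢ,Tⱼ) = Cov(Xᵢ,Xⱼ); the off-diagonal part of the true-score variance is the same as above.
True-score variance = [11.8²·0.95 + 21²·0.77] − 94.164 = 471.848 − 94.164 = 377.684.
Reliability = 377.684 / 486.076 = 0.777.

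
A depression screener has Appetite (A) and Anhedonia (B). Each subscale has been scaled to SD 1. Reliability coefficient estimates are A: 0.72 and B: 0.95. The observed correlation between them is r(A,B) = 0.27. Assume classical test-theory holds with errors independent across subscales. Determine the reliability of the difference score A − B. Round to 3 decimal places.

0.774

Var(A−B) = 1 + 1 − 2·0.27 = 2 − 0.54 = 1.46.
Because errors are independent across components, Cov(Tᵢ,Tⱼ) = Cov(Xᵢ,Xⱼ); the off-diagonal part of the true-score variance is the same as above.
True-score variance = [0.72 + 0.95] − 0.54 = 1.67 − 0.54 = 1.13.
Reliability = 1.13 / 1.46 = 0.774.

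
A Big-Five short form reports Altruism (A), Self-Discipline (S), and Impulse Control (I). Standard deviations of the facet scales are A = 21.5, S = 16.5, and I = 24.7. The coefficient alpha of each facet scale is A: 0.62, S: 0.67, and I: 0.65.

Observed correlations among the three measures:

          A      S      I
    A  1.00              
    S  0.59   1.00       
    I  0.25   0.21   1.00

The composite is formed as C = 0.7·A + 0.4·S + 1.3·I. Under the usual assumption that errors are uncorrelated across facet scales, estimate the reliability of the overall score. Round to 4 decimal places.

Var(C) = 0.7²·21.5² + 0.4²·16.5² + 1.3²·24.7² + 2·[0.28·21.5·16.5·0.59 + 0.91·21.5·24.7·0.25 + 0.52·16.5·24.7·0.21] = 1301.11 + 447.846 = 1748.96.
With uncorrelated errors the cross-covariances are all true-score covariance, so they carry over unchanged; only the diagonal terms shrink to ρᵢσᵢ².
True-score variance = [0.7²·21.5²·0.62 + 0.4²·16.5²·0.67 + 1.3²·24.7²·0.65] + 447.846 = 839.801 + 447.846 = 1287.65.
Reliability = 1287.65 / 1748.96 = 0.7362.

0.7362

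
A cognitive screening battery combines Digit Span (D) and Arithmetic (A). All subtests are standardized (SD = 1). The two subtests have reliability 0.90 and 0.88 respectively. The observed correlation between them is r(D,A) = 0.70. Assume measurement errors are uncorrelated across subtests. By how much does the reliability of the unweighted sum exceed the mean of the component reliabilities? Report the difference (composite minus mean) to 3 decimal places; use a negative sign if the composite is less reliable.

0.045

Var(sum) = 2 + 1.4 = 3.4; true-score variance = 1.78 + 1.4 = 3.18; composite reliability = 0.9353.
Mean component reliability = 0.8900.
Difference = 0.9353 − 0.8900 = 0.045.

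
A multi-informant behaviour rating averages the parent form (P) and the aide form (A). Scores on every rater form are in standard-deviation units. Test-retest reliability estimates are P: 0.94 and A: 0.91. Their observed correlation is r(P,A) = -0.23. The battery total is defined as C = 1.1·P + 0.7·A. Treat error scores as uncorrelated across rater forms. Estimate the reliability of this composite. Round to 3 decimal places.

0.913

Var(C) = 1.1² + 0.7² + 2·[0.77·(-0.23)] = 1.7 − 0.3542 = 1.3458.
With uncorrelated errors the cross-covariances are all true-score covariance, so they carry over unchanged; only the diagonal terms shrink to ρᵢσᵢ².
True-score variance = [1.1²·0.94 + 0.7²·0.91] − 0.3542 = 1.5833 − 0.3542 = 1.2291.
Reliability = 1.2291 / 1.3458 = 0.913.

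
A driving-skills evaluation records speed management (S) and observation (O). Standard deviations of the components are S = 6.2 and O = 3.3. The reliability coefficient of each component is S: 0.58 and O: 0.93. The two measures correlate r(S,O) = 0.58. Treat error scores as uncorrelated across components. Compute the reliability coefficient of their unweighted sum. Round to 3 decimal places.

0.769

Var(S+O) = 6.2² + 3.3² + 2·[6.2·3.3·0.58] = 49.33 + 23.7336 = 73.0636.
Under uncorrelated errors the observed covariances equal the true-score covariances, so only the own-variance terms attenuate.
True-score variance = [6.2²·0.58 + 3.3²·0.93] + 23.7336 = 32.4229 + 23.7336 = 56.1565.
Reliability = 56.1565 / 73.0636 = 0.769.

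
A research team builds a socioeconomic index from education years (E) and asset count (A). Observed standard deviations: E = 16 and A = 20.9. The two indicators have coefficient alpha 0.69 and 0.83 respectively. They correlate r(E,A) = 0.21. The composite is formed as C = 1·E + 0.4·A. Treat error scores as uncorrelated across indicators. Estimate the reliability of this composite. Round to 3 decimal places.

Var(C) = 16² + 0.4²·20.9² + 2·[0.4·16·20.9·0.21] = 325.89 + 56.1792 = 382.069.
Under uncorrelated errors the observed covariances equal the true-score covariances, so only the own-variance terms attenuate.
True-score variance = [16²·0.69 + 0.4²·20.9²·0.83] + 56.1792 = 234.648 + 56.1792 = 290.828.
Reliability = 290.828 / 382.069 = 0.761.

0.761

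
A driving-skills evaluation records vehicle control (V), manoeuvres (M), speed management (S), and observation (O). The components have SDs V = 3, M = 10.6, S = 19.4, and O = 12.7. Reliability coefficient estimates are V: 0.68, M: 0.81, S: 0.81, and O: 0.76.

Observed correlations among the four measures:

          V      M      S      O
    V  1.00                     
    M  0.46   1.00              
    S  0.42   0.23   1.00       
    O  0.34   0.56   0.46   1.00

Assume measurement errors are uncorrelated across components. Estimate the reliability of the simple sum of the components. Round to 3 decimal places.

0.891

Var(V+M+S+O) = 3² + 10.6² + 19.4² + 12.7² + 2·[3·10.6·0.46 + 3·19.4·0.42 + 3·12.7·0.34 + 10.6·19.4·0.23 + 10.6·12.7·0.56 + 19.4·12.7·0.46] = 659.01 + 576.09 = 1235.1.
Under uncorrelated errors the observed covariances equal the true-score covariances, so only the own-variance terms attenuate.
True-score variance = [3²·0.68 + 10.6²·0.81 + 19.4²·0.81 + 12.7²·0.76] + 576.09 = 524.564 + 576.09 = 1100.65.
Reliability = 1100.65 / 1235.1 = 0.891.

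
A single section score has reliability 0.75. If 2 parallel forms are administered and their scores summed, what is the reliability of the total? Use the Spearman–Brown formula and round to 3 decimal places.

ρ_k = kρ / (1 + (k−1)ρ) = 2·0.75 / (1 + 1·0.75) = 1.500 / 1.750 = 0.857.

0.857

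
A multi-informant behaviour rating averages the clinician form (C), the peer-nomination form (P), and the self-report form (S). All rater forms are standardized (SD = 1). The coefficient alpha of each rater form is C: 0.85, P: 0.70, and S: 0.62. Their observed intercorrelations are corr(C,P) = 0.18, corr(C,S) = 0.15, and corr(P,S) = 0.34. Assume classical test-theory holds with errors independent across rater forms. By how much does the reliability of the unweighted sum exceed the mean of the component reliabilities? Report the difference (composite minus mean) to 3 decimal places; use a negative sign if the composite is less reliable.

Var(sum) = 3 + 1.34 = 4.34; true-score variance = 2.17 + 1.34 = 3.51; composite reliability = 0.8088.
Mean component reliability = 0.7233.
Difference = 0.8088 − 0.7233 = 0.085.

0.085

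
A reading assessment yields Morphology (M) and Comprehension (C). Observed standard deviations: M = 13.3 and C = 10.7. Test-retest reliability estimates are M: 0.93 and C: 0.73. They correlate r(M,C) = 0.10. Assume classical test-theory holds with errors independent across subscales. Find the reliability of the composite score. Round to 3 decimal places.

Var(M+C) = 13.3² + 10.7² + 2·[13.3·10.7·0.10] = 291.38 + 28.462 = 319.842.
Because errors are independent across components, Cov(Tᵢ,Tⱼ) = Cov(Xᵢ,Xⱼ); the off-diagonal part of the true-score variance is the same as above.
True-score variance = [13.3²·0.93 + 10.7²·0.73] + 28.462 = 248.085 + 28.462 = 276.547.
Reliability = 276.547 / 319.842 = 0.865.

0.865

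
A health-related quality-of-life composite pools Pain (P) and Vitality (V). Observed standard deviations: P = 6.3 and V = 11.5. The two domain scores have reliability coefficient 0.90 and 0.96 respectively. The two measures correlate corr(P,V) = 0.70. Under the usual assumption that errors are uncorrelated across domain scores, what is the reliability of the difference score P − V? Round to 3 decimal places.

Var(P−V) = 6.3² + 11.5² − 2·6.3·11.5·0.70 = 171.94 − 101.43 = 70.51.
With uncorrelated errors the cross-covariances are all true-score covariance, so they carry over unchanged; only the diagonal terms shrink to ρᵢσᵢ².
True-score variance = [6.3²·0.90 + 11.5²·0.96] − 101.43 = 162.681 − 101.43 = 61.251.
Reliability = 61.251 / 70.51 = 0.869.

0.869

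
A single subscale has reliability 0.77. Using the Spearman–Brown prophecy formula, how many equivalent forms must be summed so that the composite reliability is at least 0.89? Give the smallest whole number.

k ≥ ρ*(1−ρ₁)/(ρ₁(1−ρ*)) = 0.89·0.23 / (0.77·0.11) = 2.417.
Smallest integer k = 3.

3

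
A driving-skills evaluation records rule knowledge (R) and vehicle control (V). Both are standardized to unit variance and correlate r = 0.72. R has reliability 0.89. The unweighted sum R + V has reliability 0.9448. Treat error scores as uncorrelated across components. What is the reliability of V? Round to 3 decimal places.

0.920

Var(R+V) = 2 + 2·0.72 = 3.440.
True-score variance = ρ_R + ρ_V + 2·0.72, so 0.9448 = (0.89 + ρ_V + 1.44) / 3.440.
ρ_V = 0.9448·3.440 − 0.89 − 1.44 = 0.920.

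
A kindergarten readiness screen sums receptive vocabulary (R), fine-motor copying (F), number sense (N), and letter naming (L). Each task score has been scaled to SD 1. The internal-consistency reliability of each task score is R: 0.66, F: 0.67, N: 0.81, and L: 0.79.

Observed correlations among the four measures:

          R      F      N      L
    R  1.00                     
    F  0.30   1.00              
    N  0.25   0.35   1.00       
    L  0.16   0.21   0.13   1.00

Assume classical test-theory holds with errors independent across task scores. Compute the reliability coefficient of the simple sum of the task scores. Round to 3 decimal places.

Var(R+F+N+L) = 4 + 2·[0.30 + 0.25 + 0.16 + 0.35 + 0.21 + 0.13] = 4 + 2.8 = 6.8.
Under uncorrelated errors the observed covariances equal the true-score covariances, so only the own-variance terms attenuate.
True-score variance = [0.66 + 0.67 + 0.81 + 0.79] + 2.8 = 2.93 + 2.8 = 5.73.
Reliability = 5.73 / 6.8 = 0.843.

0.843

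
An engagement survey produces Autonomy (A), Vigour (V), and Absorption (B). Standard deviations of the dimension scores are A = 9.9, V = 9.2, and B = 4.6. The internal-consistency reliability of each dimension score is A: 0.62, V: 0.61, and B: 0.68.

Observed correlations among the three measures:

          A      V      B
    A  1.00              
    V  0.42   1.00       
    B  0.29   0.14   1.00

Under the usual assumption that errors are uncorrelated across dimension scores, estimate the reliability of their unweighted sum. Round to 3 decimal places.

Var(A+V+B) = 9.9² + 9.2² + 4.6² + 2·[9.9·9.2·0.42 + 9.9·4.6·0.29 + 9.2·4.6·0.14] = 203.81 + 114.77 = 318.58.
With uncorrelated errors the cross-covariances are all true-score covariance, so they carry over unchanged; only the diagonal terms shrink to ρᵢσᵢ².
True-score variance = [9.9²·0.62 + 9.2²·0.61 + 4.6²·0.68] + 114.77 = 126.785 + 114.77 = 241.555.
Reliability = 241.555 / 318.58 = 0.758.

0.758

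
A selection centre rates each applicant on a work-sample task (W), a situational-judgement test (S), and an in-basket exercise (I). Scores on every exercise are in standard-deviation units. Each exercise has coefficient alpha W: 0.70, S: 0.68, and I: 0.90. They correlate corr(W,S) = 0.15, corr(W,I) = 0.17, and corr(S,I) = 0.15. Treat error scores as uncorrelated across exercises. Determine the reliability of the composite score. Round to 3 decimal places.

0.817

Var(W+S+I) = 3 + 2·[0.15 + 0.17 + 0.15] = 3 + 0.94 = 3.94.
With uncorrelated errors the cross-covariances are all true-score covariance, so they carry over unchanged; only the diagonal terms shrink to ρᵢσᵢ².
True-score variance = [0.70 + 0.68 + 0.90] + 0.94 = 2.28 + 0.94 = 3.22.
Reliability = 3.22 / 3.94 = 0.817.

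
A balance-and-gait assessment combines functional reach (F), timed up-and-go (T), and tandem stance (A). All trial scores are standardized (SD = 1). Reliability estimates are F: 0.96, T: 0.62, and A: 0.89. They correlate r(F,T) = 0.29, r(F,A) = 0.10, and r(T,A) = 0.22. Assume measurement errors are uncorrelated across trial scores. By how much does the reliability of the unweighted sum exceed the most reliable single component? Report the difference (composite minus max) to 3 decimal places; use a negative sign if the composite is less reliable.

-0.086

Var(sum) = 3 + 1.22 = 4.22; true-score variance = 2.47 + 1.22 = 3.69; composite reliability = 0.8744.
Max component reliability = 0.9600.
Difference = 0.8744 − 0.9600 = -0.086.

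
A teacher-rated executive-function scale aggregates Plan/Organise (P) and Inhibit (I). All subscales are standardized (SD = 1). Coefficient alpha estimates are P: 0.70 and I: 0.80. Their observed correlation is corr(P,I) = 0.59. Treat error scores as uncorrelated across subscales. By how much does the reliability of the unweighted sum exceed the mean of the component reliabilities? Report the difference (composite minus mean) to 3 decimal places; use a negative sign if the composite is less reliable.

0.093

Var(sum) = 2 + 1.18 = 3.18; true-score variance = 1.5 + 1.18 = 2.68; composite reliability = 0.8428.
Mean component reliability = 0.7500.
Difference = 0.8428 − 0.7500 = 0.093.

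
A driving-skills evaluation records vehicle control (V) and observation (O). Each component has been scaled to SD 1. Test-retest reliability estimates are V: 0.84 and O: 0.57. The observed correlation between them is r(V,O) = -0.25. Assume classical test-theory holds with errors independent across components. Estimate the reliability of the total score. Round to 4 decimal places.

0.6067

Var(V+O) = 2 + 2·[(-0.25)] = 2 − 0.5 = 1.5.
With uncorrelated errors the cross-covariances are all true-score covariance, so they carry over unchanged; only the diagonal terms shrink to ρᵢσᵢ².
True-score variance = [0.84 + 0.57] − 0.5 = 1.41 − 0.5 = 0.91.
Reliability = 0.91 / 1.5 = 0.6067.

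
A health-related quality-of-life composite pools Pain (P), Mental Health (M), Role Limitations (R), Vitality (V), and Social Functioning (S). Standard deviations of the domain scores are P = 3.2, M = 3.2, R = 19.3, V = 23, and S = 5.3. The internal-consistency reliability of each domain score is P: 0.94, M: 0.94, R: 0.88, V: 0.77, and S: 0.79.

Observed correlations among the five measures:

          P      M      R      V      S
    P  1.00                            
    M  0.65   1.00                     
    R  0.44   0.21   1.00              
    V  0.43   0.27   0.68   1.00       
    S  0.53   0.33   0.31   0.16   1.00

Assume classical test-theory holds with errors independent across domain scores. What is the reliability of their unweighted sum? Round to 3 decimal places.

Var(P+M+R+V+S) = 3.2² + 3.2² + 19.3² + 23² + 5.3² + 2·[3.2·3.2·0.65 + 3.2·19.3·0.44 + 3.2·23·0.43 + 3.2·5.3·0.53 + 3.2·19.3·0.21 + 3.2·23·0.27 + 3.2·5.3·0.33 + 19.3·23·0.68 + 19.3·5.3·0.31 + 23·5.3·0.16] = 950.06 + 931.943 = 1882.
Because errors are independent across components, Cov(Tᵢ,Tⱼ) = Cov(Xᵢ,Xⱼ); the off-diagonal part of the true-score variance is the same as above.
True-score variance = [3.2²·0.94 + 3.2²·0.94 + 19.3²·0.88 + 23²·0.77 + 5.3²·0.79] + 931.943 = 776.563 + 931.943 = 1708.51.
Reliability = 1708.51 / 1882 = 0.908.

0.908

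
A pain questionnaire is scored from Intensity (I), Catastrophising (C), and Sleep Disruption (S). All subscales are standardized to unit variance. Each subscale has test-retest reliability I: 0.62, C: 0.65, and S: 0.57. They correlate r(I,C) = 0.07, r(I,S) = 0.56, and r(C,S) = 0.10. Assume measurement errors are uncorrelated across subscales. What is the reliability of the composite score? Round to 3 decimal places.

Var(I+C+S) = 3 + 2·[0.07 + 0.56 + 0.10] = 3 + 1.46 = 4.46.
With uncorrelated errors the cross-covariances are all true-score covariance, so they carry over unchanged; only the diagonal terms shrink to ρᵢσᵢ².
True-score variance = [0.62 + 0.65 + 0.57] + 1.46 = 1.84 + 1.46 = 3.3.
Reliability = 3.3 / 4.46 = 0.740.

0.740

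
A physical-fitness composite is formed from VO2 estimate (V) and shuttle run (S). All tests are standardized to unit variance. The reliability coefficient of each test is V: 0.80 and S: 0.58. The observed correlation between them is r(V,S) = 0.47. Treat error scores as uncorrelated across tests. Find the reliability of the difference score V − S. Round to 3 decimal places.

Var(V−S) = 1 + 1 − 2·0.47 = 2 − 0.94 = 1.06.
Under uncorrelated errors the observed covariances equal the true-score covariances, so only the own-variance terms attenuate.
True-score variance = [0.80 + 0.58] − 0.94 = 1.38 − 0.94 = 0.44.
Reliability = 0.44 / 1.06 = 0.415.

0.415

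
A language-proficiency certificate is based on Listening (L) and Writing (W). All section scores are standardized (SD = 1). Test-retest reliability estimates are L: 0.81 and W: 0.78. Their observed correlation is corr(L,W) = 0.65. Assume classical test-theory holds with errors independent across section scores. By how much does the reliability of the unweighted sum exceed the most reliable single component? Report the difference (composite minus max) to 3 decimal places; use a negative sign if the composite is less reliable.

0.066

Var(sum) = 2 + 1.3 = 3.3; true-score variance = 1.59 + 1.3 = 2.89; composite reliability = 0.8758.
Max component reliability = 0.8100.
Difference = 0.8758 − 0.8100 = 0.066.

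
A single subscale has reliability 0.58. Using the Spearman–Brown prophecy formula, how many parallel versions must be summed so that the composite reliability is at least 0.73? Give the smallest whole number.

2

k ≥ ρ*(1−ρ₁)/(ρ₁(1−ρ*)) = 0.73·0.42 / (0.58·0.27) = 1.958.
Smallest integer k = 2.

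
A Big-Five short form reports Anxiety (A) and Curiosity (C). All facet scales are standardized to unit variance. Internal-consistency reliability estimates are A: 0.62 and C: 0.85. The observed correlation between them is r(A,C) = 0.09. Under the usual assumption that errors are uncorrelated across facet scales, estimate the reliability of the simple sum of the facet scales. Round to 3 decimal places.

Var(A+C) = 2 + 2·[0.09] = 2 + 0.18 = 2.18.
With uncorrelated errors the cross-covariances are all true-score covariance, so they carry over unchanged; only the diagonal terms shrink to ρᵢσᵢ².
True-score variance = [0.62 + 0.85] + 0.18 = 1.47 + 0.18 = 1.65.
Reliability = 1.65 / 2.18 = 0.757.

0.757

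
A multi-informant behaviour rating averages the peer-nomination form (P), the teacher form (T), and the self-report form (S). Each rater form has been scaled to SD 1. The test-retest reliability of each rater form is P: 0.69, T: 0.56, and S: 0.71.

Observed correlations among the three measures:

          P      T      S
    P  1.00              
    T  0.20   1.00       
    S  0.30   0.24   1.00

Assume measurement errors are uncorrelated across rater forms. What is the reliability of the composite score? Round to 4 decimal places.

Var(P+T+S) = 3 + 2·[0.20 + 0.30 + 0.24] = 3 + 1.48 = 4.48.
Under uncorrelated errors the observed covariances equal the true-score covariances, so only the own-variance terms attenuate.
True-score variance = [0.69 + 0.56 + 0.71] + 1.48 = 1.96 + 1.48 = 3.44.
Reliability = 3.44 / 4.48 = 0.7679.

0.7679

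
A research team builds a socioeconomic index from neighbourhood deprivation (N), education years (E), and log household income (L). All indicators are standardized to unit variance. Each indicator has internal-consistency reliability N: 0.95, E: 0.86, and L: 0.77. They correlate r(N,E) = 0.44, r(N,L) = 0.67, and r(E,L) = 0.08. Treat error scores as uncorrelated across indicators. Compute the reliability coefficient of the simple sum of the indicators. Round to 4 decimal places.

0.9219

Var(N+E+L) = 3 + 2·[0.44 + 0.67 + 0.08] = 3 + 2.38 = 5.38.
With uncorrelated errors the cross-covariances are all true-score covariance, so they carry over unchanged; only the diagonal terms shrink to ρᵢσᵢ².
True-score variance = [0.95 + 0.86 + 0.77] + 2.38 = 2.58 + 2.38 = 4.96.
Reliability = 4.96 / 5.38 = 0.9219.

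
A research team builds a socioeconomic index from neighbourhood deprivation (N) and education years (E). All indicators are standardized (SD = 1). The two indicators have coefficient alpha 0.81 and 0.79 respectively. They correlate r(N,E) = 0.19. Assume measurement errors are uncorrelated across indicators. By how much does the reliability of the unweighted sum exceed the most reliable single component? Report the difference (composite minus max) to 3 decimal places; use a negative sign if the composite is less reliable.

0.022

Var(sum) = 2 + 0.38 = 2.38; true-score variance = 1.6 + 0.38 = 1.98; composite reliability = 0.8319.
Max component reliability = 0.8100.
Difference = 0.8319 − 0.8100 = 0.022.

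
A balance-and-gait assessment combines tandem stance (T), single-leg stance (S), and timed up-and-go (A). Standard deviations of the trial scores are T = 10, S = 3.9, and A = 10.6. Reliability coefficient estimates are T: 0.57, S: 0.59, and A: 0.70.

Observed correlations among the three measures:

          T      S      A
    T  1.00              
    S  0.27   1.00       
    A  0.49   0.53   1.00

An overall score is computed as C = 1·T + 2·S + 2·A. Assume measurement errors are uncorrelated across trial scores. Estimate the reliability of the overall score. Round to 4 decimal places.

Var(C) = 10² + 2²·3.9² + 2²·10.6² + 2·[2·10·3.9·0.27 + 2·10·10.6·0.49 + 4·3.9·10.6·0.53] = 610.28 + 425.162 = 1035.44.
With uncorrelated errors the cross-covariances are all true-score covariance, so they carry over unchanged; only the diagonal terms shrink to ρᵢσᵢ².
True-score variance = [10²·0.57 + 2²·3.9²·0.59 + 2²·10.6²·0.70] + 425.162 = 407.504 + 425.162 = 832.665.
Reliability = 832.665 / 1035.44 = 0.8042.

0.8042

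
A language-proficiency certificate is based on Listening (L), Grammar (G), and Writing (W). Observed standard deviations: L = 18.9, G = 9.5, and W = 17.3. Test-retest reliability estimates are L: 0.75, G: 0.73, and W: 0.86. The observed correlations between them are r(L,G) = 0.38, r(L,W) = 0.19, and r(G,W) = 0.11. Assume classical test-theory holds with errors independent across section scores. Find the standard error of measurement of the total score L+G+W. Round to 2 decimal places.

Var(total) = 746.75 + 296.864 = 1043.61.
True-score variance = 591.179 + 296.864 = 888.043, so reliability = 0.8509.
Error variance = 1043.61 − 888.043 = 155.571; SEM = √155.571 = 12.47.

12.47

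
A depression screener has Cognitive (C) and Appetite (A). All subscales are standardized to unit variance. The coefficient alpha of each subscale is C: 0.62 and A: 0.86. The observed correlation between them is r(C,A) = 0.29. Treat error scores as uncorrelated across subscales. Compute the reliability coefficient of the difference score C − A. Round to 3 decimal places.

Var(C−A) = 1 + 1 − 2·0.29 = 2 − 0.58 = 1.42.
With uncorrelated errors the cross-covariances are all true-score covariance, so they carry over unchanged; only the diagonal terms shrink to ρᵢσᵢ².
True-score variance = [0.62 + 0.86] − 0.58 = 1.48 − 0.58 = 0.9.
Reliability = 0.9 / 1.42 = 0.634.

0.634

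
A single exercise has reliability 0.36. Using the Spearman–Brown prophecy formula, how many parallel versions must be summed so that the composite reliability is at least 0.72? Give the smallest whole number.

k ≥ ρ*(1−ρ₁)/(ρ₁(1−ρ*)) = 0.72·0.64 / (0.36·0.28) = 4.571.
Smallest integer k = 5.

5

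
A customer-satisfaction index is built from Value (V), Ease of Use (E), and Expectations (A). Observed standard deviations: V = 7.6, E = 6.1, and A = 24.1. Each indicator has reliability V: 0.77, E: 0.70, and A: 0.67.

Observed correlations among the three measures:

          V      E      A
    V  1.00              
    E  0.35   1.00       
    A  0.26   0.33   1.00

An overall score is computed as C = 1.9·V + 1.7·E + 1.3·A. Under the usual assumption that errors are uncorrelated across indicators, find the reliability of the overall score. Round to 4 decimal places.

0.7818

Var(C) = 1.9²·7.6² + 1.7²·6.1² + 1.3²·24.1² + 2·[3.23·7.6·6.1·0.35 + 2.47·7.6·24.1·0.26 + 2.21·6.1·24.1·0.33] = 1297.62 + 554.499 = 1852.12.
Under uncorrelated errors the observed covariances equal the true-score covariances, so only the own-variance terms attenuate.
True-score variance = [1.9²·7.6²·0.77 + 1.7²·6.1²·0.70 + 1.3²·24.1²·0.67] + 554.499 = 893.482 + 554.499 = 1447.98.
Reliability = 1447.98 / 1852.12 = 0.7818.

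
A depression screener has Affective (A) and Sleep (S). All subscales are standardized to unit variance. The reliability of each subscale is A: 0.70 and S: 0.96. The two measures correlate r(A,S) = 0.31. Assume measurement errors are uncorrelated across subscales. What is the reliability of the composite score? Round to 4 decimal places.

Var(A+S) = 2 + 2·[0.31] = 2 + 0.62 = 2.62.
With uncorrelated errors the cross-covariances are all true-score covariance, so they carry over unchanged; only the diagonal terms shrink to ρᵢσᵢ².
True-score variance = [0.70 + 0.96] + 0.62 = 1.66 + 0.62 = 2.28.
Reliability = 2.28 / 2.62 = 0.8702.

0.8702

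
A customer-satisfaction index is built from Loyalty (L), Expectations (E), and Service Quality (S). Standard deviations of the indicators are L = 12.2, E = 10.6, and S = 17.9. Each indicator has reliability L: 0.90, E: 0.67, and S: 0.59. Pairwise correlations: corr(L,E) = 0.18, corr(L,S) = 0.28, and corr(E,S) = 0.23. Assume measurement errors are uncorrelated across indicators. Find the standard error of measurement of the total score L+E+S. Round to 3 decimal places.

13.540

Var(total) = 581.61 + 256.128 = 837.738.
True-score variance = 398.279 + 256.128 = 654.408, so reliability = 0.7812.
Error variance = 837.738 − 654.408 = 183.331; SEM = √183.331 = 13.540.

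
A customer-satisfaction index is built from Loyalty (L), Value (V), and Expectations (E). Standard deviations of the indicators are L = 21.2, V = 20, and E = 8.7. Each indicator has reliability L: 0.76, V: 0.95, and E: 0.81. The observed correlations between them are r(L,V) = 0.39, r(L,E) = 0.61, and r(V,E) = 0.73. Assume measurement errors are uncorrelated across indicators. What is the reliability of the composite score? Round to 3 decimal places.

0.918

Var(L+V+E) = 21.2² + 20² + 8.7² + 2·[21.2·20·0.39 + 21.2·8.7·0.61 + 20·8.7·0.73] = 925.13 + 809.777 = 1734.91.
Because errors are independent across components, Cov(Tᵢ,Tⱼ) = Cov(Xᵢ,Xⱼ); the off-diagonal part of the true-score variance is the same as above.
True-score variance = [21.2²·0.76 + 20²·0.95 + 8.7²·0.81] + 809.777 = 782.883 + 809.777 = 1592.66.
Reliability = 1592.66 / 1734.91 = 0.918.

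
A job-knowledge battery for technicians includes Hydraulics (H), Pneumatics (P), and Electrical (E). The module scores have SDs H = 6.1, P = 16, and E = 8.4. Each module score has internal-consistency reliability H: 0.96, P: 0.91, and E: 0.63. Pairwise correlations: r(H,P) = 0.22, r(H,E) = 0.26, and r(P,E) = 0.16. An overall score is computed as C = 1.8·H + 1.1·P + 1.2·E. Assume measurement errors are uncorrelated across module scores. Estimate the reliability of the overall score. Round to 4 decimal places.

Var(C) = 1.8²·6.1² + 1.1²·16² + 1.2²·8.4² + 2·[1.98·6.1·16·0.22 + 2.16·6.1·8.4·0.26 + 1.32·16·8.4·0.16] = 531.927 + 199.352 = 731.279.
Because errors are independent across components, Cov(Tᵢ,Tⱼ) = Cov(Xᵢ,Xⱼ); the off-diagonal part of the true-score variance is the same as above.
True-score variance = [1.8²·6.1²·0.96 + 1.1²·16²·0.91 + 1.2²·8.4²·0.63] + 199.352 = 461.632 + 199.352 = 660.984.
Reliability = 660.984 / 731.279 = 0.9039.

0.9039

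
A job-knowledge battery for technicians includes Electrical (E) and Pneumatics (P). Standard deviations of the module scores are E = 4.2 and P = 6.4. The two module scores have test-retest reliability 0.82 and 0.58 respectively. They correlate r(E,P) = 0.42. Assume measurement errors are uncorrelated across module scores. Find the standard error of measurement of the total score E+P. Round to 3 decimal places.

Var(total) = 58.6 + 22.5792 = 81.1792.
True-score variance = 38.2216 + 22.5792 = 60.8008, so reliability = 0.7490.
Error variance = 81.1792 − 60.8008 = 20.3784; SEM = √20.3784 = 4.514.

4.514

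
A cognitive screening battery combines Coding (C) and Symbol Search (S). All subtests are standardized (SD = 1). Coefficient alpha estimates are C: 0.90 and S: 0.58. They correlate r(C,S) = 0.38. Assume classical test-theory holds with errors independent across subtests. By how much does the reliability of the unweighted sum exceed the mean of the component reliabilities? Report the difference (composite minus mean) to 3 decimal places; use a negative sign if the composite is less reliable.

Var(sum) = 2 + 0.76 = 2.76; true-score variance = 1.48 + 0.76 = 2.24; composite reliability = 0.8116.
Mean component reliability = 0.7400.
Difference = 0.8116 − 0.7400 = 0.072.

0.072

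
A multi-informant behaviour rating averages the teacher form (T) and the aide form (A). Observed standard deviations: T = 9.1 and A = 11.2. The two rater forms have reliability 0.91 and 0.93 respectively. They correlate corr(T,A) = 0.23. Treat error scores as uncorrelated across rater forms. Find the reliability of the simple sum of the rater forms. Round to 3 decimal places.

0.936

Var(T+A) = 9.1² + 11.2² + 2·[9.1·11.2·0.23] = 208.25 + 46.8832 = 255.133.
Under uncorrelated errors the observed covariances equal the true-score covariances, so only the own-variance terms attenuate.
True-score variance = [9.1²·0.91 + 11.2²·0.93] + 46.8832 = 192.016 + 46.8832 = 238.899.
Reliability = 238.899 / 255.133 = 0.936.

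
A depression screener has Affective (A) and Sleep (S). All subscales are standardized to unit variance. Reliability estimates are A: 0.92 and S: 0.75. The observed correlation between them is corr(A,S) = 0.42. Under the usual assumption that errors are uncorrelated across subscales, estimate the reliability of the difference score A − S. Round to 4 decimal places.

0.7155

Var(A−S) = 1 + 1 − 2·0.42 = 2 − 0.84 = 1.16.
With uncorrelated errors the cross-covariances are all true-score covariance, so they carry over unchanged; only the diagonal terms shrink to ρᵢσᵢ².
True-score variance = [0.92 + 0.75] − 0.84 = 1.67 − 0.84 = 0.83.
Reliability = 0.83 / 1.16 = 0.7155.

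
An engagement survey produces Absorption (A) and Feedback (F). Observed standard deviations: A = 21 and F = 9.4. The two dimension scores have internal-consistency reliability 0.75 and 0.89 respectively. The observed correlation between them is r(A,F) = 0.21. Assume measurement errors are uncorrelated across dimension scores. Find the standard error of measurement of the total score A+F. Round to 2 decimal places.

10.95

Var(total) = 529.36 + 82.908 = 612.268.
True-score variance = 409.39 + 82.908 = 492.298, so reliability = 0.8041.
Error variance = 612.268 − 492.298 = 119.97; SEM = √119.97 = 10.95.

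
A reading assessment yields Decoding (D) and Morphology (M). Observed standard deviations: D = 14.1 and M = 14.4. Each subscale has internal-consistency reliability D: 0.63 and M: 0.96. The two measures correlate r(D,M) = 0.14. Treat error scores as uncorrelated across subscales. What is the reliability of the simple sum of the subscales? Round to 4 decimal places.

0.8232

Var(D+M) = 14.1² + 14.4² + 2·[14.1·14.4·0.14] = 406.17 + 56.8512 = 463.021.
Because errors are independent across components, Cov(Tᵢ,Tⱼ) = Cov(Xᵢ,Xⱼ); the off-diagonal part of the true-score variance is the same as above.
True-score variance = [14.1²·0.63 + 14.4²·0.96] + 56.8512 = 324.316 + 56.8512 = 381.167.
Reliability = 381.167 / 463.021 = 0.8232.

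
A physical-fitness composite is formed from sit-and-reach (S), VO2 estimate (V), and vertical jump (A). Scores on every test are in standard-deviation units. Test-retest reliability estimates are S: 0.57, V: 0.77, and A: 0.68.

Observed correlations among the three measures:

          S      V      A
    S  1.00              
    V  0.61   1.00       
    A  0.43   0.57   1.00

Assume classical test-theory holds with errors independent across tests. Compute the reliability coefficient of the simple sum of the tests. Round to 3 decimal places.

0.842

Var(S+V+A) = 3 + 2·[0.61 + 0.43 + 0.57] = 3 + 3.22 = 6.22.
Because errors are independent across components, Cov(Tᵢ,Tⱼ) = Cov(Xᵢ,Xⱼ); the off-diagonal part of the true-score variance is the same as above.
True-score variance = [0.57 + 0.77 + 0.68] + 3.22 = 2.02 + 3.22 = 5.24.
Reliability = 5.24 / 6.22 = 0.842.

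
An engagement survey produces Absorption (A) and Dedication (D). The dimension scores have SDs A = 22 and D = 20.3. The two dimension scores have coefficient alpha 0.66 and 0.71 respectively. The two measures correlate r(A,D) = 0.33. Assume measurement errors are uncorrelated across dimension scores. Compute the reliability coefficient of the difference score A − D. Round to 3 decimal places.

Var(A−D) = 22² + 20.3² − 2·22·20.3·0.33 = 896.09 − 294.756 = 601.334.
Under uncorrelated errors the observed covariances equal the true-score covariances, so only the own-variance terms attenuate.
True-score variance = [22²·0.66 + 20.3²·0.71] − 294.756 = 612.024 − 294.756 = 317.268.
Reliability = 317.268 / 601.334 = 0.528.

0.528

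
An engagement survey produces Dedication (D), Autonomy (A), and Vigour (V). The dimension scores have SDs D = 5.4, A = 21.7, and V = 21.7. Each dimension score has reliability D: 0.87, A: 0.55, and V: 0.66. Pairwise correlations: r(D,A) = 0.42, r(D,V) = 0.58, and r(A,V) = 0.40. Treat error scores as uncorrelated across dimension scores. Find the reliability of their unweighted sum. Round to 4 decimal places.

Var(D+A+V) = 5.4² + 21.7² + 21.7² + 2·[5.4·21.7·0.42 + 5.4·21.7·0.58 + 21.7·21.7·0.40] = 970.94 + 611.072 = 1582.01.
Because errors are independent across components, Cov(Tᵢ,Tⱼ) = Cov(Xᵢ,Xⱼ); the off-diagonal part of the true-score variance is the same as above.
True-score variance = [5.4²·0.87 + 21.7²·0.55 + 21.7²·0.66] + 611.072 = 595.146 + 611.072 = 1206.22.
Reliability = 1206.22 / 1582.01 = 0.7625.

0.7625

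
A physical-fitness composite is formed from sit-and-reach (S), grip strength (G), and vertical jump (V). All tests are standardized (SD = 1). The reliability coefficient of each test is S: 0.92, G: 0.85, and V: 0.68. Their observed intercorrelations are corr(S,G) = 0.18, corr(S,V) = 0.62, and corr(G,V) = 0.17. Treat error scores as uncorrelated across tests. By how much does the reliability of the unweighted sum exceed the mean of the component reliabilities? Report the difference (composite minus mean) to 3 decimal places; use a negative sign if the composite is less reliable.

0.072

Var(sum) = 3 + 1.94 = 4.94; true-score variance = 2.45 + 1.94 = 4.39; composite reliability = 0.8887.
Mean component reliability = 0.8167.
Difference = 0.8887 − 0.8167 = 0.072.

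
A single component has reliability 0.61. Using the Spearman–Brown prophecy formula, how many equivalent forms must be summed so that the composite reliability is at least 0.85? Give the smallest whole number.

4

k ≥ ρ*(1−ρ₁)/(ρ₁(1−ρ*)) = 0.85·0.39 / (0.61·0.15) = 3.623.
Smallest integer k = 4.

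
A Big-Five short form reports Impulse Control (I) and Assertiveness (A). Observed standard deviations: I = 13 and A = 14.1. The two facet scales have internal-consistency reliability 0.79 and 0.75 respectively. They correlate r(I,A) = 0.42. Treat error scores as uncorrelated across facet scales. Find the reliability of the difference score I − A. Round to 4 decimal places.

0.6016

Var(I−A) = 13² + 14.1² − 2·13·14.1·0.42 = 367.81 − 153.972 = 213.838.
Under uncorrelated errors the observed covariances equal the true-score covariances, so only the own-variance terms attenuate.
True-score variance = [13²·0.79 + 14.1²·0.75] − 153.972 = 282.618 − 153.972 = 128.646.
Reliability = 128.646 / 213.838 = 0.6016.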